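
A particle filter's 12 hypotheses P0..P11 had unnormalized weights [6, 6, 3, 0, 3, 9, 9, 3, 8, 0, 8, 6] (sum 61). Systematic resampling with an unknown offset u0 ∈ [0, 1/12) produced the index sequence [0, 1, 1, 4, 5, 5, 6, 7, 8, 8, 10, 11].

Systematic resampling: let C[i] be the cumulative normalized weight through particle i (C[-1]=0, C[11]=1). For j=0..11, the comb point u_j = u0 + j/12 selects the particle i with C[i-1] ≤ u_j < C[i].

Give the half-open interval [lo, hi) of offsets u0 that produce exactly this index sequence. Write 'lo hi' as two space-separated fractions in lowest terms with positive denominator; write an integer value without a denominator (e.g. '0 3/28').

11/732 5/244

C = [6/61, 12/61, 15/61, 15/61, 18/61, 27/61, 36/61, 39/61, 47/61, 47/61, 55/61, 1]
j=0 picked index 0: u0 ∈ [0, 6/61)
j=1 picked index 1: u0 ∈ [11/732, 83/732)
j=2 picked index 1: u0 ∈ [-25/366, 11/366)
j=3 picked index 4: u0 ∈ [-1/244, 11/244)
j=4 picked index 5: u0 ∈ [-7/183, 20/183)
j=5 picked index 5: u0 ∈ [-89/732, 19/732)
j=6 picked index 6: u0 ∈ [-7/122, 11/122)
j=7 picked index 7: u0 ∈ [5/732, 41/732)
j=8 picked index 8: u0 ∈ [-5/183, 19/183)
j=9 picked index 8: u0 ∈ [-27/244, 5/244)
j=10 picked index 10: u0 ∈ [-23/366, 25/366)
j=11 picked index 11: u0 ∈ [-11/732, 1/12)
intersection: [11/732, 5/244)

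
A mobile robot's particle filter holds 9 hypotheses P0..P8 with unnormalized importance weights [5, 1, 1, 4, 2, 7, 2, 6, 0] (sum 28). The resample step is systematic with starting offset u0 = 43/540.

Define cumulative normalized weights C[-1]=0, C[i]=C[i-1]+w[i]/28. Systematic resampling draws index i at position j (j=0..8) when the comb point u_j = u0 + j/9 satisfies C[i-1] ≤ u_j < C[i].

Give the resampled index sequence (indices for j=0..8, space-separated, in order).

0 1 3 4 5 5 6 7 7

C = [5/28, 3/14, 1/4, 11/28, 13/28, 5/7, 11/14, 1, 1]
j=0: u_0=43/540 ∈ [0, 5/28) → index 0
j=1: u_1=103/540 ∈ [5/28, 3/14) → index 1
j=2: u_2=163/540 ∈ [1/4, 11/28) → index 3
j=3: u_3=223/540 ∈ [11/28, 13/28) → index 4
j=4: u_4=283/540 ∈ [13/28, 5/7) → index 5
j=5: u_5=343/540 ∈ [13/28, 5/7) → index 5
j=6: u_6=403/540 ∈ [5/7, 11/14) → index 6
j=7: u_7=463/540 ∈ [11/14, 1) → index 7
j=8: u_8=523/540 ∈ [11/14, 1) → index 7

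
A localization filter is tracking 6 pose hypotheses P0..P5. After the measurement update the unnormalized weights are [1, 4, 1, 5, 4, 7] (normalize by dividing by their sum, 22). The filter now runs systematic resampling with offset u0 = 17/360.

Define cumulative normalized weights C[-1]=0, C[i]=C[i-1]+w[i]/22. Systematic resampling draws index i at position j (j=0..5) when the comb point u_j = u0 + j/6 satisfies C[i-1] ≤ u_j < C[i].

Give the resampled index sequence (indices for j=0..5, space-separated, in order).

C = [1/22, 5/22, 3/11, 1/2, 15/22, 1]
j=0: u_0=17/360 ∈ [1/22, 5/22) → index 1
j=1: u_1=77/360 ∈ [1/22, 5/22) → index 1
j=2: u_2=137/360 ∈ [3/11, 1/2) → index 3
j=3: u_3=197/360 ∈ [1/2, 15/22) → index 4
j=4: u_4=257/360 ∈ [15/22, 1) → index 5
j=5: u_5=317/360 ∈ [15/22, 1) → index 5

1 1 3 4 5 5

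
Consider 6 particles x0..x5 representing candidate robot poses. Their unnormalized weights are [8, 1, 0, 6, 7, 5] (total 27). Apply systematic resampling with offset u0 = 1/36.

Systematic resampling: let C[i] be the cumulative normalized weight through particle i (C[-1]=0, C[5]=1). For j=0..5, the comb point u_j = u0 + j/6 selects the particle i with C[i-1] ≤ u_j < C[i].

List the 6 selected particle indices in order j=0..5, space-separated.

0 0 3 3 4 5

C = [8/27, 1/3, 1/3, 5/9, 22/27, 1]
j=0: u_0=1/36 ∈ [0, 8/27) → index 0
j=1: u_1=7/36 ∈ [0, 8/27) → index 0
j=2: u_2=13/36 ∈ [1/3, 5/9) → index 3
j=3: u_3=19/36 ∈ [1/3, 5/9) → index 3
j=4: u_4=25/36 ∈ [5/9, 22/27) → index 4
j=5: u_5=31/36 ∈ [22/27, 1) → index 5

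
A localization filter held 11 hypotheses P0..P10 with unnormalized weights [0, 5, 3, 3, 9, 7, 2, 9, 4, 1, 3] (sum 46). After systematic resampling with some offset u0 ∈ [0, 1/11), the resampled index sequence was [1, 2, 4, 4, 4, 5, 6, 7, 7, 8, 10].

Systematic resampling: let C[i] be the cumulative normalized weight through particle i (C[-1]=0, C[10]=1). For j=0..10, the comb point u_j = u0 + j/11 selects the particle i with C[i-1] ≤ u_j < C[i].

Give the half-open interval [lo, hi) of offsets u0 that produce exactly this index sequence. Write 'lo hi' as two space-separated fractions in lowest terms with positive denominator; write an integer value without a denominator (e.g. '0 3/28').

C = [0, 5/46, 4/23, 11/46, 10/23, 27/46, 29/46, 19/23, 21/23, 43/46, 1]
j=0 picked index 1: u0 ∈ [0, 5/46)
j=1 picked index 2: u0 ∈ [9/506, 21/253)
j=2 picked index 4: u0 ∈ [29/506, 64/253)
j=3 picked index 4: u0 ∈ [-17/506, 41/253)
j=4 picked index 4: u0 ∈ [-63/506, 18/253)
j=5 picked index 5: u0 ∈ [-5/253, 67/506)
j=6 picked index 6: u0 ∈ [21/506, 43/506)
j=7 picked index 7: u0 ∈ [-3/506, 48/253)
j=8 picked index 7: u0 ∈ [-49/506, 25/253)
j=9 picked index 8: u0 ∈ [2/253, 24/253)
j=10 picked index 10: u0 ∈ [13/506, 1/11)
intersection: [29/506, 18/253)

29/506 18/253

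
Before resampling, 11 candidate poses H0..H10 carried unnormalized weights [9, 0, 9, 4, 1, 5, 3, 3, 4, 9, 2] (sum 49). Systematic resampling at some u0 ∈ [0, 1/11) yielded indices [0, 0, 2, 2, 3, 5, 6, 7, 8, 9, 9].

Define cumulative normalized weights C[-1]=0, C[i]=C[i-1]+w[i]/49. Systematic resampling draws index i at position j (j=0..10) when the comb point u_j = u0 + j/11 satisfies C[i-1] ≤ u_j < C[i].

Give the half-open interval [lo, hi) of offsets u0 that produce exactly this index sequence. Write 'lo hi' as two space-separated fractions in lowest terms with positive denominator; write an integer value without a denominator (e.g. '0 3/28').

C = [9/49, 9/49, 18/49, 22/49, 23/49, 4/7, 31/49, 34/49, 38/49, 47/49, 1]
j=0 picked index 0: u0 ∈ [0, 9/49)
j=1 picked index 0: u0 ∈ [-1/11, 50/539)
j=2 picked index 2: u0 ∈ [1/539, 100/539)
j=3 picked index 2: u0 ∈ [-48/539, 51/539)
j=4 picked index 3: u0 ∈ [2/539, 46/539)
j=5 picked index 5: u0 ∈ [8/539, 9/77)
j=6 picked index 6: u0 ∈ [2/77, 47/539)
j=7 picked index 7: u0 ∈ [-2/539, 31/539)
j=8 picked index 8: u0 ∈ [-18/539, 26/539)
j=9 picked index 9: u0 ∈ [-23/539, 76/539)
j=10 picked index 9: u0 ∈ [-72/539, 27/539)
intersection: [2/77, 26/539)

2/77 26/539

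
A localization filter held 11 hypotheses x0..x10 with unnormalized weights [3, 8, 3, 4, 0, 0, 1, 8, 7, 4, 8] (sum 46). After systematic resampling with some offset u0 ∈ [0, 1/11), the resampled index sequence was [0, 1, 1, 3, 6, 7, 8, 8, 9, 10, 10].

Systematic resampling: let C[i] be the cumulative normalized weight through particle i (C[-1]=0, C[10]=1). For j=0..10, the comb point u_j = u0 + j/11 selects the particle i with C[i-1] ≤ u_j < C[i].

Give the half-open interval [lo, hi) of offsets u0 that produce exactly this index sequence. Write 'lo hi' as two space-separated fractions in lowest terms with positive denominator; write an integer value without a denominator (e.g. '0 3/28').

21/506 25/506

C = [3/46, 11/46, 7/23, 9/23, 9/23, 9/23, 19/46, 27/46, 17/23, 19/23, 1]
j=0 picked index 0: u0 ∈ [0, 3/46)
j=1 picked index 1: u0 ∈ [-13/506, 75/506)
j=2 picked index 1: u0 ∈ [-59/506, 29/506)
j=3 picked index 3: u0 ∈ [8/253, 30/253)
j=4 picked index 6: u0 ∈ [7/253, 25/506)
j=5 picked index 7: u0 ∈ [-21/506, 67/506)
j=6 picked index 8: u0 ∈ [21/506, 49/253)
j=7 picked index 8: u0 ∈ [-25/506, 26/253)
j=8 picked index 9: u0 ∈ [3/253, 25/253)
j=9 picked index 10: u0 ∈ [2/253, 2/11)
j=10 picked index 10: u0 ∈ [-21/253, 1/11)
intersection: [21/506, 25/506)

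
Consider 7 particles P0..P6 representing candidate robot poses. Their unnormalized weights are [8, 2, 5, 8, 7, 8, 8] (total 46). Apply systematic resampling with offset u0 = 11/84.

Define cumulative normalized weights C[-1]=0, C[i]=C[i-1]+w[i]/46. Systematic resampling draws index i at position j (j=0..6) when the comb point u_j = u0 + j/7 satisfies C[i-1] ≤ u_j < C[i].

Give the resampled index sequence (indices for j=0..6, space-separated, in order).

C = [4/23, 5/23, 15/46, 1/2, 15/23, 19/23, 1]
j=0: u_0=11/84 ∈ [0, 4/23) → index 0
j=1: u_1=23/84 ∈ [5/23, 15/46) → index 2
j=2: u_2=5/12 ∈ [15/46, 1/2) → index 3
j=3: u_3=47/84 ∈ [1/2, 15/23) → index 4
j=4: u_4=59/84 ∈ [15/23, 19/23) → index 5
j=5: u_5=71/84 ∈ [19/23, 1) → index 6
j=6: u_6=83/84 ∈ [19/23, 1) → index 6

0 2 3 4 5 6 6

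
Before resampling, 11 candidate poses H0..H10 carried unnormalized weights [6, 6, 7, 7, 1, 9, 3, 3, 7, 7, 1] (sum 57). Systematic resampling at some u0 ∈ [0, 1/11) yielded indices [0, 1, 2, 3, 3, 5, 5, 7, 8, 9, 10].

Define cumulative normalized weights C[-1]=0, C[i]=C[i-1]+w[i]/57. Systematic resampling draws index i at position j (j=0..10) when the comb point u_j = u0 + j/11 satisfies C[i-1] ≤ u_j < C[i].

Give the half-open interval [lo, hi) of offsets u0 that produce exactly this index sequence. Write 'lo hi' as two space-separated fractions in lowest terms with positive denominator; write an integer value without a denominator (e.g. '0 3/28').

C = [2/19, 4/19, 1/3, 26/57, 9/19, 12/19, 13/19, 14/19, 49/57, 56/57, 1]
j=0 picked index 0: u0 ∈ [0, 2/19)
j=1 picked index 1: u0 ∈ [3/209, 25/209)
j=2 picked index 2: u0 ∈ [6/209, 5/33)
j=3 picked index 3: u0 ∈ [2/33, 115/627)
j=4 picked index 3: u0 ∈ [-1/33, 58/627)
j=5 picked index 5: u0 ∈ [4/209, 37/209)
j=6 picked index 5: u0 ∈ [-15/209, 18/209)
j=7 picked index 7: u0 ∈ [10/209, 21/209)
j=8 picked index 8: u0 ∈ [2/209, 83/627)
j=9 picked index 9: u0 ∈ [26/627, 103/627)
j=10 picked index 10: u0 ∈ [46/627, 1/11)
intersection: [46/627, 18/209)

46/627 18/209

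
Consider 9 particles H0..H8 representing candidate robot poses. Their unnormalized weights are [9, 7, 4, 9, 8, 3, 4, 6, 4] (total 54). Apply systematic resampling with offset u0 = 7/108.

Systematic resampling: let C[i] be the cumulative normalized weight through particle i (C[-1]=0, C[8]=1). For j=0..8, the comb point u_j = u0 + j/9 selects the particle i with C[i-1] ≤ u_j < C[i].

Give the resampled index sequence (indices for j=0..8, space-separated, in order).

0 1 1 3 3 4 5 7 8

C = [1/6, 8/27, 10/27, 29/54, 37/54, 20/27, 22/27, 25/27, 1]
j=0: u_0=7/108 ∈ [0, 1/6) → index 0
j=1: u_1=19/108 ∈ [1/6, 8/27) → index 1
j=2: u_2=31/108 ∈ [1/6, 8/27) → index 1
j=3: u_3=43/108 ∈ [10/27, 29/54) → index 3
j=4: u_4=55/108 ∈ [10/27, 29/54) → index 3
j=5: u_5=67/108 ∈ [29/54, 37/54) → index 4
j=6: u_6=79/108 ∈ [37/54, 20/27) → index 5
j=7: u_7=91/108 ∈ [22/27, 25/27) → index 7
j=8: u_8=103/108 ∈ [25/27, 1) → index 8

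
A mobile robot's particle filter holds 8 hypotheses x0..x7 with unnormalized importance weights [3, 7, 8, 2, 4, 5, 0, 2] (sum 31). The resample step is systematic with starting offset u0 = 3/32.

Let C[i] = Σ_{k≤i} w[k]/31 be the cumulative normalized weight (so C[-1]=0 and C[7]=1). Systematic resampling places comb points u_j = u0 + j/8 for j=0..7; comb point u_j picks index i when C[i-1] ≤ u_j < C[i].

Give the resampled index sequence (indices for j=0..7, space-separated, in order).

C = [3/31, 10/31, 18/31, 20/31, 24/31, 29/31, 29/31, 1]
j=0: u_0=3/32 ∈ [0, 3/31) → index 0
j=1: u_1=7/32 ∈ [3/31, 10/31) → index 1
j=2: u_2=11/32 ∈ [10/31, 18/31) → index 2
j=3: u_3=15/32 ∈ [10/31, 18/31) → index 2
j=4: u_4=19/32 ∈ [18/31, 20/31) → index 3
j=5: u_5=23/32 ∈ [20/31, 24/31) → index 4
j=6: u_6=27/32 ∈ [24/31, 29/31) → index 5
j=7: u_7=31/32 ∈ [29/31, 1) → index 7

0 1 2 2 3 4 5 7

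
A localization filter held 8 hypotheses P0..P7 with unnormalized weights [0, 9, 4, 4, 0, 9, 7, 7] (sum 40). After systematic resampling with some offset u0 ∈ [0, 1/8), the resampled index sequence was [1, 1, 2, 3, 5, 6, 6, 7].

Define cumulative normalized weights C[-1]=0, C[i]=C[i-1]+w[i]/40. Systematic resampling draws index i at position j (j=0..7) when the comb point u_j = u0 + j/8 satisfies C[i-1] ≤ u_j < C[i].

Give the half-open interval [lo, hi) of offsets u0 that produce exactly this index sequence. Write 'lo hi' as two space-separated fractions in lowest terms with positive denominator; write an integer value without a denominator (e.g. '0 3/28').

1/40 1/20

C = [0, 9/40, 13/40, 17/40, 17/40, 13/20, 33/40, 1]
j=0 picked index 1: u0 ∈ [0, 9/40)
j=1 picked index 1: u0 ∈ [-1/8, 1/10)
j=2 picked index 2: u0 ∈ [-1/40, 3/40)
j=3 picked index 3: u0 ∈ [-1/20, 1/20)
j=4 picked index 5: u0 ∈ [-3/40, 3/20)
j=5 picked index 6: u0 ∈ [1/40, 1/5)
j=6 picked index 6: u0 ∈ [-1/10, 3/40)
j=7 picked index 7: u0 ∈ [-1/20, 1/8)
intersection: [1/40, 1/20)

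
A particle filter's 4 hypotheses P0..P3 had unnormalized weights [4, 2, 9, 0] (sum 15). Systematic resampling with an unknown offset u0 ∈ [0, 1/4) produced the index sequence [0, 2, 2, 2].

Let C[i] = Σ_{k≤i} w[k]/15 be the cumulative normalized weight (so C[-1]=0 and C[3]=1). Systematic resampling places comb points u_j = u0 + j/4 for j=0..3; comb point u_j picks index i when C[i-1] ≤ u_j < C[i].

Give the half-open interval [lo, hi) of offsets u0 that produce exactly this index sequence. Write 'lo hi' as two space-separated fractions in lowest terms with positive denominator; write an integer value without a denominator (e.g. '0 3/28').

3/20 1/4

C = [4/15, 2/5, 1, 1]
j=0 picked index 0: u0 ∈ [0, 4/15)
j=1 picked index 2: u0 ∈ [3/20, 3/4)
j=2 picked index 2: u0 ∈ [-1/10, 1/2)
j=3 picked index 2: u0 ∈ [-7/20, 1/4)
intersection: [3/20, 1/4)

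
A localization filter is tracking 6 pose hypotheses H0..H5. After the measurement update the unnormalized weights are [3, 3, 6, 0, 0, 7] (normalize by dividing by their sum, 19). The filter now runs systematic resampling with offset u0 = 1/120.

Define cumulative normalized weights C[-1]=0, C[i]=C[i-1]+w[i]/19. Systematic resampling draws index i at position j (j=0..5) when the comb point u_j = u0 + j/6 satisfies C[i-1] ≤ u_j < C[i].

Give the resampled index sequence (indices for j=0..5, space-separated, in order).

0 1 2 2 5 5

C = [3/19, 6/19, 12/19, 12/19, 12/19, 1]
j=0: u_0=1/120 ∈ [0, 3/19) → index 0
j=1: u_1=7/40 ∈ [3/19, 6/19) → index 1
j=2: u_2=41/120 ∈ [6/19, 12/19) → index 2
j=3: u_3=61/120 ∈ [6/19, 12/19) → index 2
j=4: u_4=27/40 ∈ [12/19, 1) → index 5
j=5: u_5=101/120 ∈ [12/19, 1) → index 5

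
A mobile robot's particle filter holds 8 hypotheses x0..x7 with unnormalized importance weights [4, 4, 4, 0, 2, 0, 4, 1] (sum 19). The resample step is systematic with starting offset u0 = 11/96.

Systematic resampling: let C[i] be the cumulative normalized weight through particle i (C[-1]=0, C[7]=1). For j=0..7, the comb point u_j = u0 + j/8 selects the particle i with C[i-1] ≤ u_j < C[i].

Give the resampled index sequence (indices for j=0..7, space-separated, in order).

0 1 1 2 2 6 6 7

C = [4/19, 8/19, 12/19, 12/19, 14/19, 14/19, 18/19, 1]
j=0: u_0=11/96 ∈ [0, 4/19) → index 0
j=1: u_1=23/96 ∈ [4/19, 8/19) → index 1
j=2: u_2=35/96 ∈ [4/19, 8/19) → index 1
j=3: u_3=47/96 ∈ [8/19, 12/19) → index 2
j=4: u_4=59/96 ∈ [8/19, 12/19) → index 2
j=5: u_5=71/96 ∈ [14/19, 18/19) → index 6
j=6: u_6=83/96 ∈ [14/19, 18/19) → index 6
j=7: u_7=95/96 ∈ [18/19, 1) → index 7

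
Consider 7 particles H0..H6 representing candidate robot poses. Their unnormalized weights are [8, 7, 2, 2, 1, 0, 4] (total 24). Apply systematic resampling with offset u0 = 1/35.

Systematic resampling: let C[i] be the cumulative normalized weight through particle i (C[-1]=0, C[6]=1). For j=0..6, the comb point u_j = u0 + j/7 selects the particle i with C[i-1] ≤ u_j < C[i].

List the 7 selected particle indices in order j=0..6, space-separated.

0 0 0 1 1 3 6

C = [1/3, 5/8, 17/24, 19/24, 5/6, 5/6, 1]
j=0: u_0=1/35 ∈ [0, 1/3) → index 0
j=1: u_1=6/35 ∈ [0, 1/3) → index 0
j=2: u_2=11/35 ∈ [0, 1/3) → index 0
j=3: u_3=16/35 ∈ [1/3, 5/8) → index 1
j=4: u_4=3/5 ∈ [1/3, 5/8) → index 1
j=5: u_5=26/35 ∈ [17/24, 19/24) → index 3
j=6: u_6=31/35 ∈ [5/6, 1) → index 6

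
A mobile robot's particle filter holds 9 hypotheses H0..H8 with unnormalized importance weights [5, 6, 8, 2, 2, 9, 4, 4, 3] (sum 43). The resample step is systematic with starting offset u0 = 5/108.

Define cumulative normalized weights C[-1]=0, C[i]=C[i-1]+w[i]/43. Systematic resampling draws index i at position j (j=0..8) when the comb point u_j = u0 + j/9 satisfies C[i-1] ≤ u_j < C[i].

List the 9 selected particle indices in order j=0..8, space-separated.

C = [5/43, 11/43, 19/43, 21/43, 23/43, 32/43, 36/43, 40/43, 1]
j=0: u_0=5/108 ∈ [0, 5/43) → index 0
j=1: u_1=17/108 ∈ [5/43, 11/43) → index 1
j=2: u_2=29/108 ∈ [11/43, 19/43) → index 2
j=3: u_3=41/108 ∈ [11/43, 19/43) → index 2
j=4: u_4=53/108 ∈ [21/43, 23/43) → index 4
j=5: u_5=65/108 ∈ [23/43, 32/43) → index 5
j=6: u_6=77/108 ∈ [23/43, 32/43) → index 5
j=7: u_7=89/108 ∈ [32/43, 36/43) → index 6
j=8: u_8=101/108 ∈ [40/43, 1) → index 8

0 1 2 2 4 5 5 6 8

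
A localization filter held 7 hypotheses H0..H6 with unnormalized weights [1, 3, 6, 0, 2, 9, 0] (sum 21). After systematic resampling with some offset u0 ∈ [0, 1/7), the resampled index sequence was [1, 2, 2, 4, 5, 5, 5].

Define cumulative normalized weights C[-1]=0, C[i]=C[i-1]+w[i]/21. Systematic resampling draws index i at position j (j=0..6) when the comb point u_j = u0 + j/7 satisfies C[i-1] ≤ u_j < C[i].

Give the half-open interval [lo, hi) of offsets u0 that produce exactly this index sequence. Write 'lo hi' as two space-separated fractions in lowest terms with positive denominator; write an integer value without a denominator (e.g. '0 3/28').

1/21 1/7

C = [1/21, 4/21, 10/21, 10/21, 4/7, 1, 1]
j=0 picked index 1: u0 ∈ [1/21, 4/21)
j=1 picked index 2: u0 ∈ [1/21, 1/3)
j=2 picked index 2: u0 ∈ [-2/21, 4/21)
j=3 picked index 4: u0 ∈ [1/21, 1/7)
j=4 picked index 5: u0 ∈ [0, 3/7)
j=5 picked index 5: u0 ∈ [-1/7, 2/7)
j=6 picked index 5: u0 ∈ [-2/7, 1/7)
intersection: [1/21, 1/7)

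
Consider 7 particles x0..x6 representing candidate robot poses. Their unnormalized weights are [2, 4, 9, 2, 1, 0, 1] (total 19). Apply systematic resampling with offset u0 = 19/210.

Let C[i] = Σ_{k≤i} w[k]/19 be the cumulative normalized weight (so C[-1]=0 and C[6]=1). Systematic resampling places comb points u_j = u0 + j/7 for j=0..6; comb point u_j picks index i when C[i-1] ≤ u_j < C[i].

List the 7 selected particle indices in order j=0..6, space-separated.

C = [2/19, 6/19, 15/19, 17/19, 18/19, 18/19, 1]
j=0: u_0=19/210 ∈ [0, 2/19) → index 0
j=1: u_1=7/30 ∈ [2/19, 6/19) → index 1
j=2: u_2=79/210 ∈ [6/19, 15/19) → index 2
j=3: u_3=109/210 ∈ [6/19, 15/19) → index 2
j=4: u_4=139/210 ∈ [6/19, 15/19) → index 2
j=5: u_5=169/210 ∈ [15/19, 17/19) → index 3
j=6: u_6=199/210 ∈ [18/19, 1) → index 6

0 1 2 2 2 3 6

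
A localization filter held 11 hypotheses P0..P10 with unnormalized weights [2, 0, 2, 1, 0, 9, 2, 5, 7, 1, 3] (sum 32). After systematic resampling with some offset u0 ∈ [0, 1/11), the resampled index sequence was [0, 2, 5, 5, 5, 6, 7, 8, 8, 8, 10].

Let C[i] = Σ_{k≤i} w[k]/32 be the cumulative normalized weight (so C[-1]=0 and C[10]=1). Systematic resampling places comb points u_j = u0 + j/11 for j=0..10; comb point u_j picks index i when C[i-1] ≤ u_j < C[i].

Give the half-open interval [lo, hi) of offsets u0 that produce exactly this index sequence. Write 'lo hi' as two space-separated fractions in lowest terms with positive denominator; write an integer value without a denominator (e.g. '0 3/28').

7/352 3/88

C = [1/16, 1/16, 1/8, 5/32, 5/32, 7/16, 1/2, 21/32, 7/8, 29/32, 1]
j=0 picked index 0: u0 ∈ [0, 1/16)
j=1 picked index 2: u0 ∈ [-5/176, 3/88)
j=2 picked index 5: u0 ∈ [-9/352, 45/176)
j=3 picked index 5: u0 ∈ [-41/352, 29/176)
j=4 picked index 5: u0 ∈ [-73/352, 13/176)
j=5 picked index 6: u0 ∈ [-3/176, 1/22)
j=6 picked index 7: u0 ∈ [-1/22, 39/352)
j=7 picked index 8: u0 ∈ [7/352, 21/88)
j=8 picked index 8: u0 ∈ [-25/352, 13/88)
j=9 picked index 8: u0 ∈ [-57/352, 5/88)
j=10 picked index 10: u0 ∈ [-1/352, 1/11)
intersection: [7/352, 3/88)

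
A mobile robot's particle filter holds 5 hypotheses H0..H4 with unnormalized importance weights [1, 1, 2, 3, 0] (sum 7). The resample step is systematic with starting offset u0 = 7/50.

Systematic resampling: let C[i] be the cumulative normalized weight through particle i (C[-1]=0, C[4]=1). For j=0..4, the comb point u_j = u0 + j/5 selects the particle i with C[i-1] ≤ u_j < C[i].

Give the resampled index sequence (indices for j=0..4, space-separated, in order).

0 2 2 3 3

C = [1/7, 2/7, 4/7, 1, 1]
j=0: u_0=7/50 ∈ [0, 1/7) → index 0
j=1: u_1=17/50 ∈ [2/7, 4/7) → index 2
j=2: u_2=27/50 ∈ [2/7, 4/7) → index 2
j=3: u_3=37/50 ∈ [4/7, 1) → index 3
j=4: u_4=47/50 ∈ [4/7, 1) → index 3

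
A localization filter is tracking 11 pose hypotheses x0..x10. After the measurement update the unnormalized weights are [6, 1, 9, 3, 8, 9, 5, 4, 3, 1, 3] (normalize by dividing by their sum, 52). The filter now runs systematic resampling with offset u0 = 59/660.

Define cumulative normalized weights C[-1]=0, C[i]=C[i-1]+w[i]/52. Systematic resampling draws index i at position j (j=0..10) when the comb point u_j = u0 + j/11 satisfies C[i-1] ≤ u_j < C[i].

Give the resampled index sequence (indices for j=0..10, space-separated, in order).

0 2 2 3 4 5 5 6 7 8 10

C = [3/26, 7/52, 4/13, 19/52, 27/52, 9/13, 41/52, 45/52, 12/13, 49/52, 1]
j=0: u_0=59/660 ∈ [0, 3/26) → index 0
j=1: u_1=119/660 ∈ [7/52, 4/13) → index 2
j=2: u_2=179/660 ∈ [7/52, 4/13) → index 2
j=3: u_3=239/660 ∈ [4/13, 19/52) → index 3
j=4: u_4=299/660 ∈ [19/52, 27/52) → index 4
j=5: u_5=359/660 ∈ [27/52, 9/13) → index 5
j=6: u_6=419/660 ∈ [27/52, 9/13) → index 5
j=7: u_7=479/660 ∈ [9/13, 41/52) → index 6
j=8: u_8=49/60 ∈ [41/52, 45/52) → index 7
j=9: u_9=599/660 ∈ [45/52, 12/13) → index 8
j=10: u_10=659/660 ∈ [49/52, 1) → index 10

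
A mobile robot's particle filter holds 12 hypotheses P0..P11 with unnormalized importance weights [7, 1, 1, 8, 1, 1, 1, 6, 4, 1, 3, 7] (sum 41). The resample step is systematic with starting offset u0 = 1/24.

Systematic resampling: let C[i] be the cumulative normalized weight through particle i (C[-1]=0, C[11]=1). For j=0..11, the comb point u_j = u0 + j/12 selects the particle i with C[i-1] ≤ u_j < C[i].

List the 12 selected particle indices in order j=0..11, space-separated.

C = [7/41, 8/41, 9/41, 17/41, 18/41, 19/41, 20/41, 26/41, 30/41, 31/41, 34/41, 1]
j=0: u_0=1/24 ∈ [0, 7/41) → index 0
j=1: u_1=1/8 ∈ [0, 7/41) → index 0
j=2: u_2=5/24 ∈ [8/41, 9/41) → index 2
j=3: u_3=7/24 ∈ [9/41, 17/41) → index 3
j=4: u_4=3/8 ∈ [9/41, 17/41) → index 3
j=5: u_5=11/24 ∈ [18/41, 19/41) → index 5
j=6: u_6=13/24 ∈ [20/41, 26/41) → index 7
j=7: u_7=5/8 ∈ [20/41, 26/41) → index 7
j=8: u_8=17/24 ∈ [26/41, 30/41) → index 8
j=9: u_9=19/24 ∈ [31/41, 34/41) → index 10
j=10: u_10=7/8 ∈ [34/41, 1) → index 11
j=11: u_11=23/24 ∈ [34/41, 1) → index 11

0 0 2 3 3 5 7 7 8 10 11 11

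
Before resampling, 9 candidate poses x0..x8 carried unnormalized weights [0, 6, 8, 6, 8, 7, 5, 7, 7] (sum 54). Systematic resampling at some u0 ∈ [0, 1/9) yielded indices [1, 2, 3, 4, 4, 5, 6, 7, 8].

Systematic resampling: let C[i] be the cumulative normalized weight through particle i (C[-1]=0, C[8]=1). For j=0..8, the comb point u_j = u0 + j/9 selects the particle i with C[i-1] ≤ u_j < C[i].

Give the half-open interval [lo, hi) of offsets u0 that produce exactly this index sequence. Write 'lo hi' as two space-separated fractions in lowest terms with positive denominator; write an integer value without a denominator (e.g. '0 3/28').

C = [0, 1/9, 7/27, 10/27, 14/27, 35/54, 20/27, 47/54, 1]
j=0 picked index 1: u0 ∈ [0, 1/9)
j=1 picked index 2: u0 ∈ [0, 4/27)
j=2 picked index 3: u0 ∈ [1/27, 4/27)
j=3 picked index 4: u0 ∈ [1/27, 5/27)
j=4 picked index 4: u0 ∈ [-2/27, 2/27)
j=5 picked index 5: u0 ∈ [-1/27, 5/54)
j=6 picked index 6: u0 ∈ [-1/54, 2/27)
j=7 picked index 7: u0 ∈ [-1/27, 5/54)
j=8 picked index 8: u0 ∈ [-1/54, 1/9)
intersection: [1/27, 2/27)

1/27 2/27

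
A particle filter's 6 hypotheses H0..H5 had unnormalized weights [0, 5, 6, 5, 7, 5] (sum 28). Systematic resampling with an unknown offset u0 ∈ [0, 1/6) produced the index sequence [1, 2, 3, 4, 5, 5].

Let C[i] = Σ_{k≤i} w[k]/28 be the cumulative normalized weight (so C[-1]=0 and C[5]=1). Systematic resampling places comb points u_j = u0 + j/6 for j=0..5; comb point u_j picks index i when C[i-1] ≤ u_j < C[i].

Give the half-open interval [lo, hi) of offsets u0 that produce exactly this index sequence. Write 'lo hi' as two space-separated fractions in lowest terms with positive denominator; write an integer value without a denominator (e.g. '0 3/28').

C = [0, 5/28, 11/28, 4/7, 23/28, 1]
j=0 picked index 1: u0 ∈ [0, 5/28)
j=1 picked index 2: u0 ∈ [1/84, 19/84)
j=2 picked index 3: u0 ∈ [5/84, 5/21)
j=3 picked index 4: u0 ∈ [1/14, 9/28)
j=4 picked index 5: u0 ∈ [13/84, 1/3)
j=5 picked index 5: u0 ∈ [-1/84, 1/6)
intersection: [13/84, 1/6)

13/84 1/6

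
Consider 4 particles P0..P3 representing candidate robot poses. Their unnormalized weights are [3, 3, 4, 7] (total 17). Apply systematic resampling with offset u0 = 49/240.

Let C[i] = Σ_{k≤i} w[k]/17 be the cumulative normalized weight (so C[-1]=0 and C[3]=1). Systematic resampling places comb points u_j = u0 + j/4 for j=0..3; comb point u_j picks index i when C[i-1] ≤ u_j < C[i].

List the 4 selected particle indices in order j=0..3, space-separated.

1 2 3 3

C = [3/17, 6/17, 10/17, 1]
j=0: u_0=49/240 ∈ [3/17, 6/17) → index 1
j=1: u_1=109/240 ∈ [6/17, 10/17) → index 2
j=2: u_2=169/240 ∈ [10/17, 1) → index 3
j=3: u_3=229/240 ∈ [10/17, 1) → index 3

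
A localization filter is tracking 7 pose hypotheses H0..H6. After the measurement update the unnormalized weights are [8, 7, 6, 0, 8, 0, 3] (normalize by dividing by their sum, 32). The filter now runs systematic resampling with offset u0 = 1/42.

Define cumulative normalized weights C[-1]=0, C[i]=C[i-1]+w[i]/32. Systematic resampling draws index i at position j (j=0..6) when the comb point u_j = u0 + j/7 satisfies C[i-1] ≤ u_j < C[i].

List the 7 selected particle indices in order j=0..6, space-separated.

C = [1/4, 15/32, 21/32, 21/32, 29/32, 29/32, 1]
j=0: u_0=1/42 ∈ [0, 1/4) → index 0
j=1: u_1=1/6 ∈ [0, 1/4) → index 0
j=2: u_2=13/42 ∈ [1/4, 15/32) → index 1
j=3: u_3=19/42 ∈ [1/4, 15/32) → index 1
j=4: u_4=25/42 ∈ [15/32, 21/32) → index 2
j=5: u_5=31/42 ∈ [21/32, 29/32) → index 4
j=6: u_6=37/42 ∈ [21/32, 29/32) → index 4

0 0 1 1 2 4 4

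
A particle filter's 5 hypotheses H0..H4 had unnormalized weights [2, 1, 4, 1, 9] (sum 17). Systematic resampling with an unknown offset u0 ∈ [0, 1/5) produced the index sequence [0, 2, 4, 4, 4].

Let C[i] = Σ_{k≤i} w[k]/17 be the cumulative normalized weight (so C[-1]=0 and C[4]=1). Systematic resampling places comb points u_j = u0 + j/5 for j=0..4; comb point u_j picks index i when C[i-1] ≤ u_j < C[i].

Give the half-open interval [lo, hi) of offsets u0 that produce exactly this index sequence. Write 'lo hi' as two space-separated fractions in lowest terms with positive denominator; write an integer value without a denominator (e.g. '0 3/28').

6/85 2/17

C = [2/17, 3/17, 7/17, 8/17, 1]
j=0 picked index 0: u0 ∈ [0, 2/17)
j=1 picked index 2: u0 ∈ [-2/85, 18/85)
j=2 picked index 4: u0 ∈ [6/85, 3/5)
j=3 picked index 4: u0 ∈ [-11/85, 2/5)
j=4 picked index 4: u0 ∈ [-28/85, 1/5)
intersection: [6/85, 2/17)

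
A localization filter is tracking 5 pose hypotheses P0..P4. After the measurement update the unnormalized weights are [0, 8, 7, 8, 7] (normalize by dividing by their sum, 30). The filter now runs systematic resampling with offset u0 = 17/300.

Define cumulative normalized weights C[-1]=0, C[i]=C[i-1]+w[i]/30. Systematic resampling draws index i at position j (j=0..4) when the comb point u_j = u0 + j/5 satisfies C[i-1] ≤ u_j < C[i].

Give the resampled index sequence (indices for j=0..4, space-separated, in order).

1 1 2 3 4

C = [0, 4/15, 1/2, 23/30, 1]
j=0: u_0=17/300 ∈ [0, 4/15) → index 1
j=1: u_1=77/300 ∈ [0, 4/15) → index 1
j=2: u_2=137/300 ∈ [4/15, 1/2) → index 2
j=3: u_3=197/300 ∈ [1/2, 23/30) → index 3
j=4: u_4=257/300 ∈ [23/30, 1) → index 4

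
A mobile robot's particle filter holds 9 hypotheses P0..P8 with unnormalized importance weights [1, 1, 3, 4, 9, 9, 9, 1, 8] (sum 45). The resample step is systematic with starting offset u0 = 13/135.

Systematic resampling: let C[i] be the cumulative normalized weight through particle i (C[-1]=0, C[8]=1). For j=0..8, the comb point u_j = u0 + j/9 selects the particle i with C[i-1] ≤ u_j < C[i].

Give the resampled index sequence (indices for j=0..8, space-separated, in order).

2 4 4 5 5 6 6 8 8

C = [1/45, 2/45, 1/9, 1/5, 2/5, 3/5, 4/5, 37/45, 1]
j=0: u_0=13/135 ∈ [2/45, 1/9) → index 2
j=1: u_1=28/135 ∈ [1/5, 2/5) → index 4
j=2: u_2=43/135 ∈ [1/5, 2/5) → index 4
j=3: u_3=58/135 ∈ [2/5, 3/5) → index 5
j=4: u_4=73/135 ∈ [2/5, 3/5) → index 5
j=5: u_5=88/135 ∈ [3/5, 4/5) → index 6
j=6: u_6=103/135 ∈ [3/5, 4/5) → index 6
j=7: u_7=118/135 ∈ [37/45, 1) → index 8
j=8: u_8=133/135 ∈ [37/45, 1) → index 8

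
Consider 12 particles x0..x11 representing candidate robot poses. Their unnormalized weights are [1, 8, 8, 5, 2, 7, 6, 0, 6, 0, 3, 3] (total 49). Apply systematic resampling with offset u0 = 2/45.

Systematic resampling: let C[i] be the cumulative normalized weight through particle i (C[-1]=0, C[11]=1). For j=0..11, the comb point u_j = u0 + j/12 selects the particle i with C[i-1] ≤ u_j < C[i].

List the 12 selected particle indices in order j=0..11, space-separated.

C = [1/49, 9/49, 17/49, 22/49, 24/49, 31/49, 37/49, 37/49, 43/49, 43/49, 46/49, 1]
j=0: u_0=2/45 ∈ [1/49, 9/49) → index 1
j=1: u_1=23/180 ∈ [1/49, 9/49) → index 1
j=2: u_2=19/90 ∈ [9/49, 17/49) → index 2
j=3: u_3=53/180 ∈ [9/49, 17/49) → index 2
j=4: u_4=17/45 ∈ [17/49, 22/49) → index 3
j=5: u_5=83/180 ∈ [22/49, 24/49) → index 4
j=6: u_6=49/90 ∈ [24/49, 31/49) → index 5
j=7: u_7=113/180 ∈ [24/49, 31/49) → index 5
j=8: u_8=32/45 ∈ [31/49, 37/49) → index 6
j=9: u_9=143/180 ∈ [37/49, 43/49) → index 8
j=10: u_10=79/90 ∈ [43/49, 46/49) → index 10
j=11: u_11=173/180 ∈ [46/49, 1) → index 11

1 1 2 2 3 4 5 5 6 8 10 11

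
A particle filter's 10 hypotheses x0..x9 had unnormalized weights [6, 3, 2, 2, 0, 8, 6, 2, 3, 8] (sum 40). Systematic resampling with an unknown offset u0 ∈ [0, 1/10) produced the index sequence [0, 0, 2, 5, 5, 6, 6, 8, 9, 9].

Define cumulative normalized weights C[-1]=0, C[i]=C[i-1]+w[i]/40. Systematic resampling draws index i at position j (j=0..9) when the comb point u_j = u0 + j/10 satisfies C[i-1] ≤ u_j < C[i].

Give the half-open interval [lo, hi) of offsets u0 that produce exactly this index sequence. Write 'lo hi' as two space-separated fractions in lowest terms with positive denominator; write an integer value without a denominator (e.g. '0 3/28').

C = [3/20, 9/40, 11/40, 13/40, 13/40, 21/40, 27/40, 29/40, 4/5, 1]
j=0 picked index 0: u0 ∈ [0, 3/20)
j=1 picked index 0: u0 ∈ [-1/10, 1/20)
j=2 picked index 2: u0 ∈ [1/40, 3/40)
j=3 picked index 5: u0 ∈ [1/40, 9/40)
j=4 picked index 5: u0 ∈ [-3/40, 1/8)
j=5 picked index 6: u0 ∈ [1/40, 7/40)
j=6 picked index 6: u0 ∈ [-3/40, 3/40)
j=7 picked index 8: u0 ∈ [1/40, 1/10)
j=8 picked index 9: u0 ∈ [0, 1/5)
j=9 picked index 9: u0 ∈ [-1/10, 1/10)
intersection: [1/40, 1/20)

1/40 1/20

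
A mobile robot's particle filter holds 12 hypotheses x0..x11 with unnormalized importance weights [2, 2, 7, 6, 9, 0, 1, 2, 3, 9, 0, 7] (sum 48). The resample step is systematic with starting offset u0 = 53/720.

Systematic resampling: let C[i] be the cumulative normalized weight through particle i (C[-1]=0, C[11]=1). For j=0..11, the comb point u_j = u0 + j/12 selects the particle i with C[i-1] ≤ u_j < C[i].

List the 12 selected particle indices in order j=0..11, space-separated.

1 2 3 3 4 4 7 8 9 9 11 11

C = [1/24, 1/12, 11/48, 17/48, 13/24, 13/24, 9/16, 29/48, 2/3, 41/48, 41/48, 1]
j=0: u_0=53/720 ∈ [1/24, 1/12) → index 1
j=1: u_1=113/720 ∈ [1/12, 11/48) → index 2
j=2: u_2=173/720 ∈ [11/48, 17/48) → index 3
j=3: u_3=233/720 ∈ [11/48, 17/48) → index 3
j=4: u_4=293/720 ∈ [17/48, 13/24) → index 4
j=5: u_5=353/720 ∈ [17/48, 13/24) → index 4
j=6: u_6=413/720 ∈ [9/16, 29/48) → index 7
j=7: u_7=473/720 ∈ [29/48, 2/3) → index 8
j=8: u_8=533/720 ∈ [2/3, 41/48) → index 9
j=9: u_9=593/720 ∈ [2/3, 41/48) → index 9
j=10: u_10=653/720 ∈ [41/48, 1) → index 11
j=11: u_11=713/720 ∈ [41/48, 1) → index 11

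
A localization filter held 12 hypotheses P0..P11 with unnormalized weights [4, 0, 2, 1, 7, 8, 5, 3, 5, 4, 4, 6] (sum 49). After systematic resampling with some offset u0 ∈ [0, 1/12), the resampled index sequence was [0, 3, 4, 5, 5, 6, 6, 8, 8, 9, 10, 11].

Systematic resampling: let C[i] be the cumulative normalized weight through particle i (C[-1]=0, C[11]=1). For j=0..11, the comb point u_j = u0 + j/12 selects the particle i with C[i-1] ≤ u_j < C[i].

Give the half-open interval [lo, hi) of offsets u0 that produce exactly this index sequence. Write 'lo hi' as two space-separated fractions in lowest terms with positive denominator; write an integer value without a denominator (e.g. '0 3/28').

C = [4/49, 4/49, 6/49, 1/7, 2/7, 22/49, 27/49, 30/49, 5/7, 39/49, 43/49, 1]
j=0 picked index 0: u0 ∈ [0, 4/49)
j=1 picked index 3: u0 ∈ [23/588, 5/84)
j=2 picked index 4: u0 ∈ [-1/42, 5/42)
j=3 picked index 5: u0 ∈ [1/28, 39/196)
j=4 picked index 5: u0 ∈ [-1/21, 17/147)
j=5 picked index 6: u0 ∈ [19/588, 79/588)
j=6 picked index 6: u0 ∈ [-5/98, 5/98)
j=7 picked index 8: u0 ∈ [17/588, 11/84)
j=8 picked index 8: u0 ∈ [-8/147, 1/21)
j=9 picked index 9: u0 ∈ [-1/28, 9/196)
j=10 picked index 10: u0 ∈ [-11/294, 13/294)
j=11 picked index 11: u0 ∈ [-23/588, 1/12)
intersection: [23/588, 13/294)

23/588 13/294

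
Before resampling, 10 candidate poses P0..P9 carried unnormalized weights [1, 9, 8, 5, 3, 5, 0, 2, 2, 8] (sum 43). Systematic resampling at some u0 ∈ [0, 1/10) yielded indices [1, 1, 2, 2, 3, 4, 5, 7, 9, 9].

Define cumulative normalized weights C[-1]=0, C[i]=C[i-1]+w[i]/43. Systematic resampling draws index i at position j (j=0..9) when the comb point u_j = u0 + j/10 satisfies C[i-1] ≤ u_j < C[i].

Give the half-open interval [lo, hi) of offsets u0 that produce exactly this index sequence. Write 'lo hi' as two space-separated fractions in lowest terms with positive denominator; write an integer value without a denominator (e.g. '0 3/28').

C = [1/43, 10/43, 18/43, 23/43, 26/43, 31/43, 31/43, 33/43, 35/43, 1]
j=0 picked index 1: u0 ∈ [1/43, 10/43)
j=1 picked index 1: u0 ∈ [-33/430, 57/430)
j=2 picked index 2: u0 ∈ [7/215, 47/215)
j=3 picked index 2: u0 ∈ [-29/430, 51/430)
j=4 picked index 3: u0 ∈ [4/215, 29/215)
j=5 picked index 4: u0 ∈ [3/86, 9/86)
j=6 picked index 5: u0 ∈ [1/215, 26/215)
j=7 picked index 7: u0 ∈ [9/430, 29/430)
j=8 picked index 9: u0 ∈ [3/215, 1/5)
j=9 picked index 9: u0 ∈ [-37/430, 1/10)
intersection: [3/86, 29/430)

3/86 29/430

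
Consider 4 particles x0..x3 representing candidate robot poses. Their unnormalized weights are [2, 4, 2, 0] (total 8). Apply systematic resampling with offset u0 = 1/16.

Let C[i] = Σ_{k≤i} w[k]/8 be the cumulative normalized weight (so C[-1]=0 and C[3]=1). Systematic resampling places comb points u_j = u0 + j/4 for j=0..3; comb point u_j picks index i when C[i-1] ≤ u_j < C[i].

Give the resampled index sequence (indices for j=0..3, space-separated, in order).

C = [1/4, 3/4, 1, 1]
j=0: u_0=1/16 ∈ [0, 1/4) → index 0
j=1: u_1=5/16 ∈ [1/4, 3/4) → index 1
j=2: u_2=9/16 ∈ [1/4, 3/4) → index 1
j=3: u_3=13/16 ∈ [3/4, 1) → index 2

0 1 1 2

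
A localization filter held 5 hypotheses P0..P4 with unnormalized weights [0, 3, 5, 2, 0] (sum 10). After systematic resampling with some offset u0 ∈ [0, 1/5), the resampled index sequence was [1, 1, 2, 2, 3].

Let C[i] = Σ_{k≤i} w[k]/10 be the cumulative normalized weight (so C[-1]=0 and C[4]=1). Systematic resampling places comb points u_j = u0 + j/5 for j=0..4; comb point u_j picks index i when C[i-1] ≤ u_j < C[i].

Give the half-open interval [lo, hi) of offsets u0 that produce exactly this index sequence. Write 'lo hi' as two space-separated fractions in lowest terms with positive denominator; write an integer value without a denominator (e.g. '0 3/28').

0 1/10

C = [0, 3/10, 4/5, 1, 1]
j=0 picked index 1: u0 ∈ [0, 3/10)
j=1 picked index 1: u0 ∈ [-1/5, 1/10)
j=2 picked index 2: u0 ∈ [-1/10, 2/5)
j=3 picked index 2: u0 ∈ [-3/10, 1/5)
j=4 picked index 3: u0 ∈ [0, 1/5)
intersection: [0, 1/10)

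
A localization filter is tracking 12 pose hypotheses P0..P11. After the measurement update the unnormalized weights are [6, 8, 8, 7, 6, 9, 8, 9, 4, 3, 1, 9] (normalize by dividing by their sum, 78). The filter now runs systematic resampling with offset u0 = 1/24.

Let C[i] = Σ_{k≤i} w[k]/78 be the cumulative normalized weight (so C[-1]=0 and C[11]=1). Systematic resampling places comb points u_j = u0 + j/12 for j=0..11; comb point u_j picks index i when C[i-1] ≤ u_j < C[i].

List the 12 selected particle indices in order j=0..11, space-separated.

C = [1/13, 7/39, 11/39, 29/78, 35/78, 22/39, 2/3, 61/78, 5/6, 34/39, 23/26, 1]
j=0: u_0=1/24 ∈ [0, 1/13) → index 0
j=1: u_1=1/8 ∈ [1/13, 7/39) → index 1
j=2: u_2=5/24 ∈ [7/39, 11/39) → index 2
j=3: u_3=7/24 ∈ [11/39, 29/78) → index 3
j=4: u_4=3/8 ∈ [29/78, 35/78) → index 4
j=5: u_5=11/24 ∈ [35/78, 22/39) → index 5
j=6: u_6=13/24 ∈ [35/78, 22/39) → index 5
j=7: u_7=5/8 ∈ [22/39, 2/3) → index 6
j=8: u_8=17/24 ∈ [2/3, 61/78) → index 7
j=9: u_9=19/24 ∈ [61/78, 5/6) → index 8
j=10: u_10=7/8 ∈ [34/39, 23/26) → index 10
j=11: u_11=23/24 ∈ [23/26, 1) → index 11

0 1 2 3 4 5 5 6 7 8 10 11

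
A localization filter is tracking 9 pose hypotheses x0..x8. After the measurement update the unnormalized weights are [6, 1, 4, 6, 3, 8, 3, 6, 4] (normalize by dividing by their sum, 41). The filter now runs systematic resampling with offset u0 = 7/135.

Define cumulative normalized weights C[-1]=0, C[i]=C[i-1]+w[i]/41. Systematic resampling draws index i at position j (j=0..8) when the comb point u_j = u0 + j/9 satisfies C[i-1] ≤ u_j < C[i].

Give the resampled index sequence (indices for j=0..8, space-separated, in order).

C = [6/41, 7/41, 11/41, 17/41, 20/41, 28/41, 31/41, 37/41, 1]
j=0: u_0=7/135 ∈ [0, 6/41) → index 0
j=1: u_1=22/135 ∈ [6/41, 7/41) → index 1
j=2: u_2=37/135 ∈ [11/41, 17/41) → index 3
j=3: u_3=52/135 ∈ [11/41, 17/41) → index 3
j=4: u_4=67/135 ∈ [20/41, 28/41) → index 5
j=5: u_5=82/135 ∈ [20/41, 28/41) → index 5
j=6: u_6=97/135 ∈ [28/41, 31/41) → index 6
j=7: u_7=112/135 ∈ [31/41, 37/41) → index 7
j=8: u_8=127/135 ∈ [37/41, 1) → index 8

0 1 3 3 5 5 6 7 8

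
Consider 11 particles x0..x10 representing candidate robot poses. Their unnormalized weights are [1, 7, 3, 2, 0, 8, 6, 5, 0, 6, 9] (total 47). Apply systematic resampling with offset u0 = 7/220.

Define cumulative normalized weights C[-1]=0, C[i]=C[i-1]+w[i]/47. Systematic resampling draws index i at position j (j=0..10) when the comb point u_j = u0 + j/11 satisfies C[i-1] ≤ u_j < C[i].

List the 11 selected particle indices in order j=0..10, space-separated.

1 1 2 5 5 6 7 7 9 10 10

C = [1/47, 8/47, 11/47, 13/47, 13/47, 21/47, 27/47, 32/47, 32/47, 38/47, 1]
j=0: u_0=7/220 ∈ [1/47, 8/47) → index 1
j=1: u_1=27/220 ∈ [1/47, 8/47) → index 1
j=2: u_2=47/220 ∈ [8/47, 11/47) → index 2
j=3: u_3=67/220 ∈ [13/47, 21/47) → index 5
j=4: u_4=87/220 ∈ [13/47, 21/47) → index 5
j=5: u_5=107/220 ∈ [21/47, 27/47) → index 6
j=6: u_6=127/220 ∈ [27/47, 32/47) → index 7
j=7: u_7=147/220 ∈ [27/47, 32/47) → index 7
j=8: u_8=167/220 ∈ [32/47, 38/47) → index 9
j=9: u_9=17/20 ∈ [38/47, 1) → index 10
j=10: u_10=207/220 ∈ [38/47, 1) → index 10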